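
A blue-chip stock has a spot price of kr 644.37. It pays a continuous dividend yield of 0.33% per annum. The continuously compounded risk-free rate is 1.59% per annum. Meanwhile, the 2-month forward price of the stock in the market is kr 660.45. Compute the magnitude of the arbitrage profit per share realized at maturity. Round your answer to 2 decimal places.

kr 14.73 per share

Fair forward: F* = S·e^(carry·T), with carry = (r − q) = 0.0159 − 0.0033 = 0.0126
F* = 644.37 · e^(0.0126 × 2/12) = 644.37 · e^0.002100 = 644.37 × 1.002102 = kr 645.7245
Market kr 660.45 > fair kr 645.7245: forward overpriced → cash-and-carry (buy spot, short the forward).
At maturity, profit = |F_mkt − F*| = |660.45 − 645.7245| = kr 14.73 per share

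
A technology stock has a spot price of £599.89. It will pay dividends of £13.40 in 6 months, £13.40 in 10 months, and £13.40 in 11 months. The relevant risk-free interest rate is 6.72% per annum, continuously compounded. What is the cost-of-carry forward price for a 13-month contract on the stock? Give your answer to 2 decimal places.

£604.08

PV(dividends) I = 13.40·e^(−0.0672·6/12) + 13.40·e^(−0.0672·10/12) + 13.40·e^(−0.0672·11/12)
I = 12.9572 + 12.6702 + 12.5995 = 38.2269
F = (S − I)·e^(rT) = (599.89 − 38.2269) · e^(0.0672·13/12)
= 561.6631 · e^0.072800 = 561.6631 × 1.075515 = £604.08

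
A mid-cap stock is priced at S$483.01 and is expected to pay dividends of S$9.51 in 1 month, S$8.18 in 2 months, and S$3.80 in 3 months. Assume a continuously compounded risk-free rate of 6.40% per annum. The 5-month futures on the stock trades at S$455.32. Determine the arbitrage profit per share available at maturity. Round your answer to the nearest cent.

S$18.88 per share

PV(dividends) I = 9.51·e^(−0.0640·1/12) + 8.18·e^(−0.0640·2/12) + 3.80·e^(−0.0640·3/12) = 21.2923
Fair futures F* = (S − I)·e^(rT) = (483.01 − 21.2923)·e^0.026667 = 461.7177 × 1.027026 = 474.1961
Market S$455.32 < fair 474.1961: forward underpriced → reverse cash-and-carry (short the stock, invest proceeds at r, pay the dividends, go long the forward).
Profit at T = |F_mkt − F*| = |455.32 − 474.1961| = S$18.88 per share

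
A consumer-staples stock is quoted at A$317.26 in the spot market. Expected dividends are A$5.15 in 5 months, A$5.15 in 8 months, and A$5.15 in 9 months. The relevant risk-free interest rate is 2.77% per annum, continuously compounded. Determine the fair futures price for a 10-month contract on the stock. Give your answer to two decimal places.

PV(dividends) I = 5.15·e^(−0.0277·5/12) + 5.15·e^(−0.0277·8/12) + 5.15·e^(−0.0277·9/12)
I = 5.0909 + 5.0558 + 5.0441 = 15.1908
F = (S − I)·e^(rT) = (317.26 − 15.1908) · e^(0.0277·10/12)
= 302.0692 · e^0.023083 = 302.0692 × 1.023351 = A$309.12

A$309.12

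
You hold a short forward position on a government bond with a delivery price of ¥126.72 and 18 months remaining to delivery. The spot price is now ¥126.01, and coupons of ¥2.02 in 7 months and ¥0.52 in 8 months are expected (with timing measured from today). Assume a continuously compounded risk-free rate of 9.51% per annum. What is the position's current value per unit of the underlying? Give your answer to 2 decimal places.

PV(remaining coupons) I = 2.02·e^(−0.0951·7/12) + 0.52·e^(−0.0951·8/12) = 2.3990
Current forward F = (S − I)·e^(rT) = (126.01 − 2.3990)·e^(0.0951·18/12) = 123.6110 × 1.153326 = 142.5638
Value (long) = (F − K)·e^(−rT) = (142.5638 − 126.72) × 0.867057 = 13.7375
Short position value = −(long value) = -¥13.74

-¥13.74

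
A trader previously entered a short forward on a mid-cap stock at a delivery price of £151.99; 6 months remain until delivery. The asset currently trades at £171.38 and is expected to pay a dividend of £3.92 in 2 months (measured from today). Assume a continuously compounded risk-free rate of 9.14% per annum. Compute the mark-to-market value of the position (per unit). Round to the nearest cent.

-£22.32

PV(remaining dividends) I = 3.92·e^(−0.0914·2/12) = 3.8607
Current forward F = (S − I)·e^(rT) = (171.38 − 3.8607)·e^(0.0914·6/12) = 167.5193 × 1.046760 = 175.3525
Value (long) = (F − K)·e^(−rT) = (175.3525 − 151.99) × 0.955329 = 22.3189
Short position value = −(long value) = -£22.32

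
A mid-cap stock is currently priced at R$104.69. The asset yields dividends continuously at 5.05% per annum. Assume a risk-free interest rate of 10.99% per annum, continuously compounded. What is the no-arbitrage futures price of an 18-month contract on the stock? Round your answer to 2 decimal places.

F = S·e^((r − q)T) = 104.69 · e^((0.1099 − 0.0505) × 18/12)
= 104.69 · e^0.089100 = 104.69 × 1.093190
F = R$114.45

R$114.45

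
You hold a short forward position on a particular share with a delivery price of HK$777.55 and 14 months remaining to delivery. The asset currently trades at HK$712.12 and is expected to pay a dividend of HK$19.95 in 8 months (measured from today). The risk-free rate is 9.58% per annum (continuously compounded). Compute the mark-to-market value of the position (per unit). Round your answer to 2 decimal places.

PV(remaining dividends) I = 19.95·e^(−0.0958·8/12) = 18.7157
Current forward F = (S − I)·e^(rT) = (712.12 − 18.7157)·e^(0.0958·14/12) = 693.4043 × 1.118252 = 775.4007
Value (long) = (F − K)·e^(−rT) = (775.4007 − 777.55) × 0.894253 = -1.9220
Short position value = −(long value) = HK$1.92

HK$1.92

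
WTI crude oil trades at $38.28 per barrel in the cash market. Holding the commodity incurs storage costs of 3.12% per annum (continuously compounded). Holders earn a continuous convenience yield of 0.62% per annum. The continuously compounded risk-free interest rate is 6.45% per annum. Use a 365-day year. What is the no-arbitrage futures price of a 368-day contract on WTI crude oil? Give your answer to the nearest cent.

$41.89 per barrel

Net carry = r + u − y = 0.0645 + 0.0312 − 0.0062 = 0.0895
F = S·e^((r+u−y)T) = 38.28 · e^(0.0895 × 368/365) = 38.28 · e^0.090236
= 38.28 × 1.094433 = $41.89 per barrel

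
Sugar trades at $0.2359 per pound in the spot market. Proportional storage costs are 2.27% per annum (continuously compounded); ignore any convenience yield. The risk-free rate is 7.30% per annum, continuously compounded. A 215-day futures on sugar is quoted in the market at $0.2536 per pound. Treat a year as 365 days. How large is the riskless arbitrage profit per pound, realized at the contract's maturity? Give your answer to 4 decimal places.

Fair futures: F* = S·e^(carry·T), with carry = (r + u) = 0.0730 + 0.0227 = 0.0957
F* = 0.2359 · e^(0.0957 × 215/365) = 0.2359 · e^0.056371 = 0.2359 × 1.057990 = $0.2496
Market $0.2536 > fair $0.2496: forward overpriced → cash-and-carry (buy spot, short the forward).
At maturity, profit = |F_mkt − F*| = |0.2536 − 0.2496| = $0.0040 per pound

$0.0040 per pound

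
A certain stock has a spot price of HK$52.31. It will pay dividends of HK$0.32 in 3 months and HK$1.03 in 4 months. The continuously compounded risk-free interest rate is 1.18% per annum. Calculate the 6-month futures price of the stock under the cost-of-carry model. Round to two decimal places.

HK$51.27

PV(dividends) I = 0.32·e^(−0.0118·3/12) + 1.03·e^(−0.0118·4/12)
I = 0.3191 + 1.0260 = 1.3451
F = (S − I)·e^(rT) = (52.31 − 1.3451) · e^(0.0118·6/12)
= 50.9649 · e^0.005900 = 50.9649 × 1.005917 = HK$51.27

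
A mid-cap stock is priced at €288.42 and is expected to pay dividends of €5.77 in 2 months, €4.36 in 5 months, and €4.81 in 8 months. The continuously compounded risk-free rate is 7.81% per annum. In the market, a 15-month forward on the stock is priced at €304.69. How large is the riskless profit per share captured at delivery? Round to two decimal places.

PV(dividends) I = 5.77·e^(−0.0781·2/12) + 4.36·e^(−0.0781·5/12) + 4.81·e^(−0.0781·8/12) = 14.4818
Fair forward F* = (S − I)·e^(rT) = (288.42 − 14.4818)·e^0.097625 = 273.9382 × 1.102549 = 302.0303
Market €304.69 > fair 302.0303: forward overpriced → cash-and-carry (borrow at r, buy the stock and collect the dividends, short the forward).
Profit at T = |F_mkt − F*| = |304.69 − 302.0303| = €2.66 per share

€2.66 per share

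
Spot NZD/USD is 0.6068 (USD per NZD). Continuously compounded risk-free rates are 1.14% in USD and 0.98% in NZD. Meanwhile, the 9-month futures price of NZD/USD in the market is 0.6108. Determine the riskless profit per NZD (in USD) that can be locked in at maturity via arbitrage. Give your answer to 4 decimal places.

Fair futures: F* = S·e^(carry·T), with carry = (r_USD − r_NZD) = 0.0114 − 0.0098 = 0.0016
F* = 0.6068 · e^(0.0016 × 9/12) = 0.6068 · e^0.001200 = 0.6068 × 1.001201 = 0.6075
Market 0.6108 > fair 0.6075: forward overpriced → cash-and-carry (buy spot, short the forward).
At maturity, profit = |F_mkt − F*| = |0.6108 − 0.6075| = 0.0033 per NZD (in USD)

0.0033 per NZD (in USD)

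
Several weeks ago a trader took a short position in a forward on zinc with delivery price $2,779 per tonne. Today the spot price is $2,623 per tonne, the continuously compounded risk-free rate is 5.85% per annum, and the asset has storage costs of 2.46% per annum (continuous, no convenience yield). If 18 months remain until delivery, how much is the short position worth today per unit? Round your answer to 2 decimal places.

Current fair forward for the remaining 18 months: F = S·e^((r + u)·T), (r + u) = 0.0585 + 0.0246 = 0.0831
F = 2623 · e^(0.0831 × 18/12) = 2623 × 1.13275192 = 2971.2083
Value of long forward = (F − K)·e^(−rT) = (2971.2083 − 2779) · e^(−0.0585·18/12)
= 192.2083 × 0.91598985 = 176.06
Short position value = −(long value) = -$176.06

-$176.06 per tonne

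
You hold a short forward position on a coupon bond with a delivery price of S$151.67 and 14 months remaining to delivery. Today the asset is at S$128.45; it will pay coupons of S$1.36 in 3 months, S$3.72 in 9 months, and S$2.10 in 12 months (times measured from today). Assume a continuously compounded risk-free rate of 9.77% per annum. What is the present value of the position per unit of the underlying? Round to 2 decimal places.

S$13.57

PV(remaining coupons) I = 1.36·e^(−0.0977·3/12) + 3.72·e^(−0.0977·9/12) + 2.10·e^(−0.0977·12/12) = 6.6889
Current forward F = (S − I)·e^(rT) = (128.45 − 6.6889)·e^(0.0977·14/12) = 121.7611 × 1.120733 = 136.4617
Value (long) = (F − K)·e^(−rT) = (136.4617 − 151.67) × 0.892273 = -13.5700
Short position value = −(long value) = S$13.57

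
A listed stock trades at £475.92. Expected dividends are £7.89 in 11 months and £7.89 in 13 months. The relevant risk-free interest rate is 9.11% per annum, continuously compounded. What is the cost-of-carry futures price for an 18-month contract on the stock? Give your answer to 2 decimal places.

£529.09

PV(dividends) I = 7.89·e^(−0.0911·11/12) + 7.89·e^(−0.0911·13/12)
I = 7.2579 + 7.1485 = 14.4064
F = (S − I)·e^(rT) = (475.92 − 14.4064) · e^(0.0911·18/12)
= 461.5136 · e^0.136650 = 461.5136 × 1.146427 = £529.09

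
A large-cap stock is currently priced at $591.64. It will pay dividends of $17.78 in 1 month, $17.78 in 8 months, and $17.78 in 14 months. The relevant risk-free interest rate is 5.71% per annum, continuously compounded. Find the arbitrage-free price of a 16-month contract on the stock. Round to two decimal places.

PV(dividends) I = 17.78·e^(−0.0571·1/12) + 17.78·e^(−0.0571·8/12) + 17.78·e^(−0.0571·14/12)
I = 17.6956 + 17.1159 + 16.6341 = 51.4456
F = (S − I)·e^(rT) = (591.64 − 51.4456) · e^(0.0571·16/12)
= 540.1944 · e^0.076133 = 540.1944 × 1.079106 = $582.93

$582.93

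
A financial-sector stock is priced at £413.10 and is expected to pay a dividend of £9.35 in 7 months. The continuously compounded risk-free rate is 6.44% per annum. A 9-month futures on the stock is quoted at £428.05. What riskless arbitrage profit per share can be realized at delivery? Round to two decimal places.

PV(dividends) I = 9.35·e^(−0.0644·7/12) = 9.0053
Fair futures F* = (S − I)·e^(rT) = (413.10 − 9.0053)·e^0.048300 = 404.0947 × 1.049485 = 424.0913
Market £428.05 > fair 424.0913: forward overpriced → cash-and-carry (borrow at r, buy the stock and collect the dividends, short the forward).
Profit at T = |F_mkt − F*| = |428.05 − 424.0913| = £3.96 per share

£3.96 per share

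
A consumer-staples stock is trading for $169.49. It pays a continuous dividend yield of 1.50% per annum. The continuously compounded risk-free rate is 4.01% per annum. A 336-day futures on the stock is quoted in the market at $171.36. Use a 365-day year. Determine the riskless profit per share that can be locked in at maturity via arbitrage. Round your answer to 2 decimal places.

Fair futures: F* = S·e^(carry·T), with carry = (r − q) = 0.0401 − 0.0150 = 0.0251
F* = 169.49 · e^(0.0251 × 336/365) = 169.49 · e^0.023106 = 169.49 × 1.023375 = $173.4518
Market $171.36 < fair $173.4518: forward underpriced → reverse cash-and-carry (short spot, go long the forward).
At maturity, profit = |F_mkt − F*| = |171.36 − 173.4518| = $2.09 per share

$2.09 per share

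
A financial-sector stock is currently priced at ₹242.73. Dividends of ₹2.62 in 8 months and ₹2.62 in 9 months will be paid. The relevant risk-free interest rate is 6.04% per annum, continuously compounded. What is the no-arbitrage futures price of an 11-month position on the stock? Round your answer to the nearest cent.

₹251.24

PV(dividends) I = 2.62·e^(−0.0604·8/12) + 2.62·e^(−0.0604·9/12)
I = 2.5166 + 2.5040 = 5.0206
F = (S − I)·e^(rT) = (242.73 − 5.0206) · e^(0.0604·11/12)
= 237.7094 · e^0.055367 = 237.7094 × 1.056928 = ₹251.24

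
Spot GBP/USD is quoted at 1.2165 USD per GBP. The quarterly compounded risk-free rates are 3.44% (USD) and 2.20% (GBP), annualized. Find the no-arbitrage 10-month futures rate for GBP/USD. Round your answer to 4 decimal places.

By covered interest parity, F = S · (1+r_USD/4)^(4T) / (1+r_GBP/4)^(4T)
= 1.2165 × 1.028955 / 1.018451 = 1.2165 × 1.010314
F = 1.2290 USD per GBP

1.2290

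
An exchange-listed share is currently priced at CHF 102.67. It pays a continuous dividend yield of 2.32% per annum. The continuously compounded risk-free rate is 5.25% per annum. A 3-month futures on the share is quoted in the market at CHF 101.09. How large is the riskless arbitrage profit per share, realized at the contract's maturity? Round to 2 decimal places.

Fair futures: F* = S·e^(carry·T), with carry = (r − q) = 0.0525 − 0.0232 = 0.0293
F* = 102.67 · e^(0.0293 × 3/12) = 102.67 · e^0.007325 = 102.67 × 1.007352 = CHF 103.4248
Market CHF 101.09 < fair CHF 103.4248: forward underpriced → reverse cash-and-carry (short spot, go long the forward).
At maturity, profit = |F_mkt − F*| = |101.09 − 103.4248| = CHF 2.33 per share

CHF 2.33 per share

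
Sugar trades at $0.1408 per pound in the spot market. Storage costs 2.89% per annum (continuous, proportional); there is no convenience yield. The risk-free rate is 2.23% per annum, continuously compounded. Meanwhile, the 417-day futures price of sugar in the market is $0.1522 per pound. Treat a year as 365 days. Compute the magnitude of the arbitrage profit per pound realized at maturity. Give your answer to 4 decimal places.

Fair futures: F* = S·e^(carry·T), with carry = (r + u) = 0.0223 + 0.0289 = 0.0512
F* = 0.1408 · e^(0.0512 × 417/365) = 0.1408 · e^0.058494 = 0.1408 × 1.060239 = $0.1493
Market $0.1522 > fair $0.1493: forward overpriced → cash-and-carry (buy spot, short the forward).
At maturity, profit = |F_mkt − F*| = |0.1522 − 0.1493| = $0.0029 per pound

$0.0029 per pound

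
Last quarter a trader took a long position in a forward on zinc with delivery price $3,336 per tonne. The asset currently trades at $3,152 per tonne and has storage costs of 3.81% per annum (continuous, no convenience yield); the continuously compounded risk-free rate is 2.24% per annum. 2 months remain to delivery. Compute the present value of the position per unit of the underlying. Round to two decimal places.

-$151.49 per tonne

Current fair forward for the remaining 2 months: F = S·e^((r + u)·T), (r + u) = 0.0224 + 0.0381 = 0.0605
F = 3152 · e^(0.0605 × 2/12) = 3152 × 1.01013434 = 3183.9434
Value of long forward = (F − K)·e^(−rT) = (3183.9434 − 3336) · e^(−0.0224·2/12)
= -152.0566 × 0.99627363 = -151.49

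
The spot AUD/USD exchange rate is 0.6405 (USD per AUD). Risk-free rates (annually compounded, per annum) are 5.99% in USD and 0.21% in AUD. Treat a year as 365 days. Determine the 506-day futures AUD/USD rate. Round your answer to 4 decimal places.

By covered interest parity, F = S · (1+r_USD)^T / (1+r_AUD)^T
= 0.6405 × 1.083989 / 1.002912 = 0.6405 × 1.080842
F = 0.6923 USD per AUD

0.6923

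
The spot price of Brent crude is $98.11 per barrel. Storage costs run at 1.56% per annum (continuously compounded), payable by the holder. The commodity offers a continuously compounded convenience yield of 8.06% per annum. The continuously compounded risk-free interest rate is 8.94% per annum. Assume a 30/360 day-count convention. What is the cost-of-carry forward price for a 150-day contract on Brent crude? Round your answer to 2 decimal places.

$99.11 per barrel

Net carry = r + u − y = 0.0894 + 0.0156 − 0.0806 = 0.0244
F = S·e^((r+u−y)T) = 98.11 · e^(0.0244 × 150/360) = 98.11 · e^0.010167
= 98.11 × 1.010219 = $99.11 per barrel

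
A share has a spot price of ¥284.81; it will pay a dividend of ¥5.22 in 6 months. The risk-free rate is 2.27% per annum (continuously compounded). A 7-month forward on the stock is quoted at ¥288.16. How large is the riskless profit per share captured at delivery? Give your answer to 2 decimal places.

PV(dividends) I = 5.22·e^(−0.0227·6/12) = 5.1611
Fair forward F* = (S − I)·e^(rT) = (284.81 − 5.1611)·e^0.013242 = 279.6489 × 1.013330 = 283.3766
Market ¥288.16 > fair 283.3766: forward overpriced → cash-and-carry (borrow at r, buy the stock and collect the dividends, short the forward).
Profit at T = |F_mkt − F*| = |288.16 − 283.3766| = ¥4.78 per share

¥4.78 per share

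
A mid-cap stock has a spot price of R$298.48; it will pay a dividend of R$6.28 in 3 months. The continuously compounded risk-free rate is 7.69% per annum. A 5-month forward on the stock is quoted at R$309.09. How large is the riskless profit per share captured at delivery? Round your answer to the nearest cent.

R$7.25 per share

PV(dividends) I = 6.28·e^(−0.0769·3/12) = 6.1604
Fair forward F* = (S − I)·e^(rT) = (298.48 − 6.1604)·e^0.032042 = 292.3196 × 1.032561 = 301.8378
Market R$309.09 > fair 301.8378: forward overpriced → cash-and-carry (borrow at r, buy the stock and collect the dividends, short the forward).
Profit at T = |F_mkt − F*| = |309.09 − 301.8378| = R$7.25 per share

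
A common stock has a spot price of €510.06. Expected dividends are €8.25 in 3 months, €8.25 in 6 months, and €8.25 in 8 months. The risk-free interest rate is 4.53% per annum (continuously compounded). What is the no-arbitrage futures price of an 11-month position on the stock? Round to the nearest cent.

PV(dividends) I = 8.25·e^(−0.0453·3/12) + 8.25·e^(−0.0453·6/12) + 8.25·e^(−0.0453·8/12)
I = 8.1571 + 8.0652 + 8.0046 = 24.2269
F = (S − I)·e^(rT) = (510.06 − 24.2269) · e^(0.0453·11/12)
= 485.8331 · e^0.041525 = 485.8331 × 1.042399 = €506.43

€506.43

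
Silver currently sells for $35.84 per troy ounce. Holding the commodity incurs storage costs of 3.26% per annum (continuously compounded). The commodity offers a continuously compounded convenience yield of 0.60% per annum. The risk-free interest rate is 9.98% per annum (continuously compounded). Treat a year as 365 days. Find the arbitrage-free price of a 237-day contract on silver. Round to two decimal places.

Net carry = r + u − y = 0.0998 + 0.0326 − 0.0060 = 0.1264
F = S·e^((r+u−y)T) = 35.84 · e^(0.1264 × 237/365) = 35.84 · e^0.082073
= 35.84 × 1.085535 = $38.91 per troy ounce

$38.91 per troy ounce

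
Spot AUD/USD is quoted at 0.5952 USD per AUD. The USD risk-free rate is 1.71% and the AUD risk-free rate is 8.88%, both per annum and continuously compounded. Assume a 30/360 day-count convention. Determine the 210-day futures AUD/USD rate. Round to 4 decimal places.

0.5708

F = S·e^((r_USD − r_AUD)T) = 0.5952 · e^((0.0171 − 0.0888) × 210/360)
= 0.5952 · e^-0.041825 = 0.5952 × 0.959038
F = 0.5708 USD per AUD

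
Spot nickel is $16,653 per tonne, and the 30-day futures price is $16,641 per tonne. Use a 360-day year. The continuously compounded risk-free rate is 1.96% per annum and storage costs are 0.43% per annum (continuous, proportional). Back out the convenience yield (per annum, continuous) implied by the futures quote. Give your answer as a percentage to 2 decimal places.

F = S·e^((r+u−y)T) ⇒ (r+u−y) = ln(F/S)/T
ln(16641/16653) = -0.000721; /T ⇒ -0.008652
y = r + u − ln(F/S)/T = 0.0196 + 0.0043 + 0.008652 = 0.032552
y = 3.26%

3.26%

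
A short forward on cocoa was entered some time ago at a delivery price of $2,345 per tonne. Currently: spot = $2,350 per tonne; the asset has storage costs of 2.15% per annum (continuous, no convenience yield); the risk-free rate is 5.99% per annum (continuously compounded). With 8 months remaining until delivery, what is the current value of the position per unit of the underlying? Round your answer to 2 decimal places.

-$130.72 per tonne

Current fair forward for the remaining 8 months: F = S·e^((r + u)·T), (r + u) = 0.0599 + 0.0215 = 0.0814
F = 2350 · e^(0.0814 × 8/12) = 2350 × 1.05576610 = 2481.0503
Value of long forward = (F − K)·e^(−rT) = (2481.0503 − 2345) · e^(−0.0599·8/12)
= 136.0503 × 0.96085349 = 130.72
Short position value = −(long value) = -$130.72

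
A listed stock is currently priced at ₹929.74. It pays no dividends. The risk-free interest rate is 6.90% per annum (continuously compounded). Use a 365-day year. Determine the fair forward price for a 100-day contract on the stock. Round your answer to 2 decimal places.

F = S·e^(rT) = 929.74 · e^(0.0690 × 100/365)
= 929.74 · e^0.018904 = 929.74 × 1.019084
F = ₹947.48

₹947.48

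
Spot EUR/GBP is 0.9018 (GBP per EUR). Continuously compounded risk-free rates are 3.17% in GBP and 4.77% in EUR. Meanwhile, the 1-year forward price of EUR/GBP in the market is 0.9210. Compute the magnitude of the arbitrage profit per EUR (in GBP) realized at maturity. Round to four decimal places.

0.0335 per EUR (in GBP)

Fair forward: F* = S·e^(carry·T), with carry = (r_GBP − r_EUR) = 0.0317 − 0.0477 = -0.0160
F* = 0.9018 · e^(-0.0160 × 1) = 0.9018 · e^-0.016000 = 0.9018 × 0.984127 = 0.8875
Market 0.9210 > fair 0.8875: forward overpriced → cash-and-carry (buy spot, short the forward).
At maturity, profit = |F_mkt − F*| = |0.9210 − 0.8875| = 0.0335 per EUR (in GBP)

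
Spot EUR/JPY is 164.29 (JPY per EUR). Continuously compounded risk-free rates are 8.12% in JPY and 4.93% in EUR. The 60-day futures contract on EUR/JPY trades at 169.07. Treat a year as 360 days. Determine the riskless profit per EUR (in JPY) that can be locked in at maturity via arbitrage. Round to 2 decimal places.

3.90 per EUR (in JPY)

Fair futures: F* = S·e^(carry·T), with carry = (r_JPY − r_EUR) = 0.0812 − 0.0493 = 0.0319
F* = 164.29 · e^(0.0319 × 60/360) = 164.29 · e^0.005317 = 164.29 × 1.005331 = 165.1658
Market 169.07 > fair 165.1658: forward overpriced → cash-and-carry (buy spot, short the forward).
At maturity, profit = |F_mkt − F*| = |169.07 − 165.1658| = 3.90 per EUR (in JPY)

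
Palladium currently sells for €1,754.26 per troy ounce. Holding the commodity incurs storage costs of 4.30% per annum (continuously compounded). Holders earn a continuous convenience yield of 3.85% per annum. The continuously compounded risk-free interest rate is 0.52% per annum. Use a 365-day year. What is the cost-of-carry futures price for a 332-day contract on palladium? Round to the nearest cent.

Net carry = r + u − y = 0.0052 + 0.0430 − 0.0385 = 0.0097
F = S·e^((r+u−y)T) = 1754.26 · e^(0.0097 × 332/365) = 1754.26 · e^0.00882301
= 1754.26 × 1.00886205 = €1,769.81 per troy ounce

€1,769.81 per troy ounce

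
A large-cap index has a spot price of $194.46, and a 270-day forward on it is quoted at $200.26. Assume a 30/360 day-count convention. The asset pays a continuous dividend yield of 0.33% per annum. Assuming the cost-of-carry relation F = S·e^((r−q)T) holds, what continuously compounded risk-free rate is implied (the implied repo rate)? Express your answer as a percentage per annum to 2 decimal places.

4.25%

From F = S·e^((r−q)T): (r − q) = ln(F/S)/T
ln(200.26/194.46) = ln(1.029826) = 0.029390
(r − q) = 0.029390 / (270/360) = 0.039187
r = ln(F/S)/T + q = 0.039187 + 0.0033 = 0.042487
r = 4.25%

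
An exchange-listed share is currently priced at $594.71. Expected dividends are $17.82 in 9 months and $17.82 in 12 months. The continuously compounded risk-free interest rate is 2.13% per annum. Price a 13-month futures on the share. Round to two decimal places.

PV(dividends) I = 17.82·e^(−0.0213·9/12) + 17.82·e^(−0.0213·12/12)
I = 17.5376 + 17.4444 = 34.9820
F = (S − I)·e^(rT) = (594.71 − 34.9820) · e^(0.0213·13/12)
= 559.7280 · e^0.023075 = 559.7280 × 1.023343 = $572.79

$572.79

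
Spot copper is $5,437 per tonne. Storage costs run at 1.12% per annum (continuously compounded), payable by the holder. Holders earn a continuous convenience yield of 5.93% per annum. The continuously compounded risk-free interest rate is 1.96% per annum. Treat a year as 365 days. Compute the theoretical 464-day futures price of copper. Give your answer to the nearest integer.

$5,244 per tonne

Net carry = r + u − y = 0.0196 + 0.0112 − 0.0593 = -0.0285
F = S·e^((r+u−y)T) = 5437 · e^(-0.0285 × 464/365) = 5437 · e^-0.036230
= 5437 × 0.964418 = $5,244 per tonne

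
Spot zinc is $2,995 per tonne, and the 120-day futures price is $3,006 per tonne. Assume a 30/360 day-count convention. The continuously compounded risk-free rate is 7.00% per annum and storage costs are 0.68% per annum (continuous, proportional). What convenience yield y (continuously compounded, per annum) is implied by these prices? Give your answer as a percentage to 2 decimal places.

6.58%

F = S·e^((r+u−y)T) ⇒ (r+u−y) = ln(F/S)/T
ln(3006/2995) = 0.003666; /T ⇒ 0.010998
y = r + u − ln(F/S)/T = 0.0700 + 0.0068 − 0.010998 = 0.065802
y = 6.58%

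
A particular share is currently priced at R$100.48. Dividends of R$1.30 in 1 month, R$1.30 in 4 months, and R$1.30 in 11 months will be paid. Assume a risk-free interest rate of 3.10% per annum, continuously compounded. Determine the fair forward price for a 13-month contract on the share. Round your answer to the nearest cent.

R$99.93

PV(dividends) I = 1.30·e^(−0.0310·1/12) + 1.30·e^(−0.0310·4/12) + 1.30·e^(−0.0310·11/12)
I = 1.2966 + 1.2866 + 1.2636 = 3.8468
F = (S − I)·e^(rT) = (100.48 − 3.8468) · e^(0.0310·13/12)
= 96.6332 · e^0.033583 = 96.6332 × 1.034153 = R$99.93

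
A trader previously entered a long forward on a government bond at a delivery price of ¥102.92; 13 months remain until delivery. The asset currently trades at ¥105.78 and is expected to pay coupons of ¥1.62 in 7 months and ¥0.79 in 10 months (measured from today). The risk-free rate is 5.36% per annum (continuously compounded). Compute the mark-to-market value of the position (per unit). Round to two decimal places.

PV(remaining coupons) I = 1.62·e^(−0.0536·7/12) + 0.79·e^(−0.0536·10/12) = 2.3256
Current forward F = (S − I)·e^(rT) = (105.78 − 2.3256)·e^(0.0536·13/12) = 103.4544 × 1.059786 = 109.6395
Value (long) = (F − K)·e^(−rT) = (109.6395 − 102.92) × 0.943587 = 6.3404
Value = ¥6.34

¥6.34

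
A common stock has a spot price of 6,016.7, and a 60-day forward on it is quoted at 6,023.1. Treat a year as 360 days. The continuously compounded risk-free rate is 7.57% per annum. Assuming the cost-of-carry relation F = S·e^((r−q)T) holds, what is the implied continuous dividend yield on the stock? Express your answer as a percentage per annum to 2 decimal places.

From F = S·e^((r−q)T): (r − q) = ln(F/S)/T
ln(6023.1/6016.7) = ln(1.001064) = 0.001063
(r − q) = 0.001063 / (60/360) = 0.006378
q = r − ln(F/S)/T = 0.0757 − 0.006378 = 0.069322
q = 6.93%

6.93%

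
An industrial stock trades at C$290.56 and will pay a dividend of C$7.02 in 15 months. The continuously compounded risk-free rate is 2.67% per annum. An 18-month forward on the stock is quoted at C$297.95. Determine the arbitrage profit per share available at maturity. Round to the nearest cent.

PV(dividends) I = 7.02·e^(−0.0267·15/12) = 6.7896
Fair forward F* = (S − I)·e^(rT) = (290.56 − 6.7896)·e^0.040050 = 283.7704 × 1.040863 = 295.3661
Market C$297.95 > fair 295.3661: forward overpriced → cash-and-carry (borrow at r, buy the stock and collect the dividends, short the forward).
Profit at T = |F_mkt − F*| = |297.95 − 295.3661| = C$2.58 per share

C$2.58 per share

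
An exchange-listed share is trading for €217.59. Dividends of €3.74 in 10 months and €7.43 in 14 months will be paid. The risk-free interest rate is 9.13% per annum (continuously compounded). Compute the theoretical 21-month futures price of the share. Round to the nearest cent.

€243.38

PV(dividends) I = 3.74·e^(−0.0913·10/12) + 7.43·e^(−0.0913·14/12)
I = 3.4660 + 6.6793 = 10.1453
F = (S − I)·e^(rT) = (217.59 − 10.1453) · e^(0.0913·21/12)
= 207.4447 · e^0.159775 = 207.4447 × 1.173247 = €243.38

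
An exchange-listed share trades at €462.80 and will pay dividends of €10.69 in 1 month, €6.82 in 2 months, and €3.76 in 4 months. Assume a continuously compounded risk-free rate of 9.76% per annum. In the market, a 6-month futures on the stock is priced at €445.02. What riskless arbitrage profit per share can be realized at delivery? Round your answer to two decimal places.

€18.92 per share

PV(dividends) I = 10.69·e^(−0.0976·1/12) + 6.82·e^(−0.0976·2/12) + 3.76·e^(−0.0976·4/12) = 20.9530
Fair futures F* = (S − I)·e^(rT) = (462.80 − 20.9530)·e^0.048800 = 441.8470 × 1.050010 = 463.9438
Market €445.02 < fair 463.9438: forward underpriced → reverse cash-and-carry (short the stock, invest proceeds at r, pay the dividends, go long the forward).
Profit at T = |F_mkt − F*| = |445.02 − 463.9438| = €18.92 per share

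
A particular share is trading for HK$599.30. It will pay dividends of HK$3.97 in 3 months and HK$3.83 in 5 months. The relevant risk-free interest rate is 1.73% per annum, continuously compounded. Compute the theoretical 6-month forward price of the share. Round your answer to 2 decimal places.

PV(dividends) I = 3.97·e^(−0.0173·3/12) + 3.83·e^(−0.0173·5/12)
I = 3.9529 + 3.8025 = 7.7554
F = (S − I)·e^(rT) = (599.30 − 7.7554) · e^(0.0173·6/12)
= 591.5446 · e^0.008650 = 591.5446 × 1.008688 = HK$596.68

HK$596.68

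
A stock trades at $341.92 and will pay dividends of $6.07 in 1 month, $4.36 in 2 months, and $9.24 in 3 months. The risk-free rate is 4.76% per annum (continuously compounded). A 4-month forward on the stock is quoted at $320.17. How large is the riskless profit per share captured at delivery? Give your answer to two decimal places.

PV(dividends) I = 6.07·e^(−0.0476·1/12) + 4.36·e^(−0.0476·2/12) + 9.24·e^(−0.0476·3/12) = 19.5022
Fair forward F* = (S − I)·e^(rT) = (341.92 − 19.5022)·e^0.015867 = 322.4178 × 1.015994 = 327.5746
Market $320.17 < fair 327.5746: forward underpriced → reverse cash-and-carry (short the stock, invest proceeds at r, pay the dividends, go long the forward).
Profit at T = |F_mkt − F*| = |320.17 − 327.5746| = $7.40 per share

$7.40 per share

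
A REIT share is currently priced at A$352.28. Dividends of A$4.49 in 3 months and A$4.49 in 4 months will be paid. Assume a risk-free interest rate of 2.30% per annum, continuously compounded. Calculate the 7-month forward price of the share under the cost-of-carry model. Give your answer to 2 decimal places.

A$348.00

PV(dividends) I = 4.49·e^(−0.0230·3/12) + 4.49·e^(−0.0230·4/12)
I = 4.4643 + 4.4557 = 8.9200
F = (S − I)·e^(rT) = (352.28 − 8.9200) · e^(0.0230·7/12)
= 343.3600 · e^0.013417 = 343.3600 × 1.013507 = A$348.00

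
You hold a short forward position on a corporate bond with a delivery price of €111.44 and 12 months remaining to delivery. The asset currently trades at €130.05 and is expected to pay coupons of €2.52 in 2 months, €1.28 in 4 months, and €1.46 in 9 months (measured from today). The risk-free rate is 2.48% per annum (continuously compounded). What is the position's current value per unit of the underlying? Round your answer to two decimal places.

PV(remaining coupons) I = 2.52·e^(−0.0248·2/12) + 1.28·e^(−0.0248·4/12) + 1.46·e^(−0.0248·9/12) = 5.2122
Current forward F = (S − I)·e^(rT) = (130.05 − 5.2122)·e^(0.0248·12/12) = 124.8378 × 1.025110 = 127.9725
Value (long) = (F − K)·e^(−rT) = (127.9725 − 111.44) × 0.975505 = 16.1275
Short position value = −(long value) = -€16.13

-€16.13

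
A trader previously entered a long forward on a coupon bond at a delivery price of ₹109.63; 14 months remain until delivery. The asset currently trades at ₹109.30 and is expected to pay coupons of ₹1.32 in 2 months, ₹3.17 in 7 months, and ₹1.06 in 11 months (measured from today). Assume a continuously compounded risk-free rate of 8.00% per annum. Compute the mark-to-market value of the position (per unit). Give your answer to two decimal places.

₹4.13

PV(remaining coupons) I = 1.32·e^(−0.0800·2/12) + 3.17·e^(−0.0800·7/12) + 1.06·e^(−0.0800·11/12) = 5.3130
Current forward F = (S − I)·e^(rT) = (109.30 − 5.3130)·e^(0.0800·14/12) = 103.9870 × 1.097828 = 114.1598
Value (long) = (F − K)·e^(−rT) = (114.1598 − 109.63) × 0.910890 = 4.1261
Value = ₹4.13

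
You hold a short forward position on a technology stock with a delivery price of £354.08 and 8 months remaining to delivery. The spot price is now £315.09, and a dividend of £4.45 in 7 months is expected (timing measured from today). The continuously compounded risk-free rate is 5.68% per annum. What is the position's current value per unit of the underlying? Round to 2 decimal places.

PV(remaining dividends) I = 4.45·e^(−0.0568·7/12) = 4.3050
Current forward F = (S − I)·e^(rT) = (315.09 − 4.3050)·e^(0.0568·8/12) = 310.7850 × 1.038593 = 322.7791
Value (long) = (F − K)·e^(−rT) = (322.7791 − 354.08) × 0.962841 = -30.1378
Short position value = −(long value) = £30.14

£30.14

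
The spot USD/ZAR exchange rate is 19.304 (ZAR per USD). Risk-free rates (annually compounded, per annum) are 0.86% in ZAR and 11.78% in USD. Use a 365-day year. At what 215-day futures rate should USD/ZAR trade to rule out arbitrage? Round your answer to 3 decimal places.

By covered interest parity, F = S · (1+r_ZAR)^T / (1+r_USD)^T
= 19.304 × 1.005057 / 1.067796 = 19.304 × 0.941244
F = 18.170 ZAR per USD

18.170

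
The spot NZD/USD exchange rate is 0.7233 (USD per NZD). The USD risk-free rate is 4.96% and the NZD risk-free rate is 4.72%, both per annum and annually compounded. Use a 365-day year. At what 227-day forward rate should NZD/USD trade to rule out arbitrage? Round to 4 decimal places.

By covered interest parity, F = S · (1+r_USD)^T / (1+r_NZD)^T
= 0.7233 × 1.030564 / 1.029098 = 0.7233 × 1.001425
F = 0.7243 USD per NZD

0.7243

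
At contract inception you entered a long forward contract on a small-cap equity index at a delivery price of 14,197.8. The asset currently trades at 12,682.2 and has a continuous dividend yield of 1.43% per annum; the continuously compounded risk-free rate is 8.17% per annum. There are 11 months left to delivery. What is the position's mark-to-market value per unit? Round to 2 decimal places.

Current fair forward for the remaining 11 months: F = S·e^((r − q)·T), (r − q) = 0.0817 − 0.0143 = 0.0674
F = 12682.2 · e^(0.0674 × 11/12) = 12682.2 × 1.06373184 = 13490.4599
Value of long forward = (F − K)·e^(−rT) = (13490.4599 − 14197.8) · e^(−0.0817·11/12)
= -707.3401 × 0.92784400 = -656.30

-656.30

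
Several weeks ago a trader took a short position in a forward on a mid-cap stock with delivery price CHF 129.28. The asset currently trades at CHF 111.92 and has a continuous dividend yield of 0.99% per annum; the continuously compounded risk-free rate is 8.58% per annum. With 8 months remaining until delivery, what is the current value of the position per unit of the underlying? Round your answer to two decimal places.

Current fair forward for the remaining 8 months: F = S·e^((r − q)·T), (r − q) = 0.0858 − 0.0099 = 0.0759
F = 111.92 · e^(0.0759 × 8/12) = 111.92 × 1.051902 = 117.7289
Value of long forward = (F − K)·e^(−rT) = (117.7289 − 129.28) · e^(−0.0858·8/12)
= -11.5511 × 0.944405 = -10.91
Short position value = −(long value) = CHF 10.91

CHF 10.91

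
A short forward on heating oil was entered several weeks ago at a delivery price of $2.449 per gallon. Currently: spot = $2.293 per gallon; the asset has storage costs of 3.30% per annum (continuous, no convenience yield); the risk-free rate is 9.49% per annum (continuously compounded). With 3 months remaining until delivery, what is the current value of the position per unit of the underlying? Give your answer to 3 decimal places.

Current fair forward for the remaining 3 months: F = S·e^((r + u)·T), (r + u) = 0.0949 + 0.0330 = 0.1279
F = 2.293 · e^(0.1279 × 3/12) = 2.293 × 1.032492 = 2.3675
Value of long forward = (F − K)·e^(−rT) = (2.3675 − 2.449) · e^(−0.0949·3/12)
= -0.0815 × 0.976554 = -0.080
Short position value = −(long value) = $0.080

$0.080 per gallon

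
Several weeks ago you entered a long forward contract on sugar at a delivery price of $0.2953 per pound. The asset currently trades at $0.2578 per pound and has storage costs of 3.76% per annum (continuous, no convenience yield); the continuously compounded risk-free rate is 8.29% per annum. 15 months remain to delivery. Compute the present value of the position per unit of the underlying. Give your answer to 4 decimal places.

Current fair forward for the remaining 15 months: F = S·e^((r + u)·T), (r + u) = 0.0829 + 0.0376 = 0.1205
F = 0.2578 · e^(0.1205 × 15/12) = 0.2578 × 1.162561 = 0.2997
Value of long forward = (F − K)·e^(−rT) = (0.2997 − 0.2953) · e^(−0.0829·15/12)
= 0.0044 × 0.901563 = 0.0040

$0.0040 per pound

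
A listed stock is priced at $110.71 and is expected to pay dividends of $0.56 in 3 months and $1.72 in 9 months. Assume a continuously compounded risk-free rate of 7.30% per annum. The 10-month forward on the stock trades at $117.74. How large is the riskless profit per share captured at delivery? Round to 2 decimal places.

$2.40 per share

PV(dividends) I = 0.56·e^(−0.0730·3/12) + 1.72·e^(−0.0730·9/12) = 2.1782
Fair forward F* = (S − I)·e^(rT) = (110.71 − 2.1782)·e^0.060833 = 108.5318 × 1.062721 = 115.3390
Market $117.74 > fair 115.3390: forward overpriced → cash-and-carry (borrow at r, buy the stock and collect the dividends, short the forward).
Profit at T = |F_mkt − F*| = |117.74 − 115.3390| = $2.40 per share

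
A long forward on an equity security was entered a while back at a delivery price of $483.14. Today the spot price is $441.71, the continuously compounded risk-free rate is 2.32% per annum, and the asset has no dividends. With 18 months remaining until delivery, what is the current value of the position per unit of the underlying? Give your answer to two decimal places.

Current fair forward for the remaining 18 months: F = S·e^(r·T), r = 0.0232
F = 441.71 · e^(0.0232 × 18/12) = 441.71 × 1.035413 = 457.3523
Value of long forward = (F − K)·e^(−rT) = (457.3523 − 483.14) · e^(−0.0232·18/12)
= -25.7877 × 0.965799 = -24.91

-$24.91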